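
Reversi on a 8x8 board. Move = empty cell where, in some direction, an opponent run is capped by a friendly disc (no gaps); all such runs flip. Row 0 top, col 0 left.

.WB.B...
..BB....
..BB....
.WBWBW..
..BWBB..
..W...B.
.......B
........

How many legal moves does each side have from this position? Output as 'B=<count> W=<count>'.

Answer: B=12 W=9

Derivation:
-- B to move --
(0,0): flips 1 -> legal
(1,0): no bracket -> illegal
(1,1): no bracket -> illegal
(2,0): flips 1 -> legal
(2,1): no bracket -> illegal
(2,4): flips 1 -> legal
(2,5): flips 1 -> legal
(2,6): flips 1 -> legal
(3,0): flips 1 -> legal
(3,6): flips 1 -> legal
(4,0): flips 1 -> legal
(4,1): no bracket -> illegal
(4,6): no bracket -> illegal
(5,1): no bracket -> illegal
(5,3): flips 2 -> legal
(5,4): flips 1 -> legal
(6,1): flips 2 -> legal
(6,2): flips 1 -> legal
(6,3): no bracket -> illegal
B mobility = 12
-- W to move --
(0,3): flips 3 -> legal
(0,5): no bracket -> illegal
(1,1): flips 1 -> legal
(1,4): no bracket -> illegal
(1,5): no bracket -> illegal
(2,1): flips 1 -> legal
(2,4): no bracket -> illegal
(2,5): flips 1 -> legal
(3,6): no bracket -> illegal
(4,1): flips 1 -> legal
(4,6): flips 2 -> legal
(4,7): no bracket -> illegal
(5,1): flips 1 -> legal
(5,3): flips 2 -> legal
(5,4): no bracket -> illegal
(5,5): flips 2 -> legal
(5,7): no bracket -> illegal
(6,5): no bracket -> illegal
(6,6): no bracket -> illegal
(7,6): no bracket -> illegal
(7,7): no bracket -> illegal
W mobility = 9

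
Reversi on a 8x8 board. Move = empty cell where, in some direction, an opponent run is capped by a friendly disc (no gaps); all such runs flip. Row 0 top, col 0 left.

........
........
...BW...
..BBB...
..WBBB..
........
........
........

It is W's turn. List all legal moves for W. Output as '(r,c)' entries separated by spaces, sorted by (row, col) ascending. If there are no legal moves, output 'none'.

(1,2): no bracket -> illegal
(1,3): no bracket -> illegal
(1,4): no bracket -> illegal
(2,1): no bracket -> illegal
(2,2): flips 2 -> legal
(2,5): no bracket -> illegal
(3,1): no bracket -> illegal
(3,5): no bracket -> illegal
(3,6): no bracket -> illegal
(4,1): no bracket -> illegal
(4,6): flips 3 -> legal
(5,2): no bracket -> illegal
(5,3): no bracket -> illegal
(5,4): flips 2 -> legal
(5,5): no bracket -> illegal
(5,6): no bracket -> illegal

Answer: (2,2) (4,6) (5,4)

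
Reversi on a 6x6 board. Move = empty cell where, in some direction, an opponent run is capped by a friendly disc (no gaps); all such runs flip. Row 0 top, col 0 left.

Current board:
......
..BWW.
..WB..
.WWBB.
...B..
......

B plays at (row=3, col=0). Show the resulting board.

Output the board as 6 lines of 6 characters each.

Place B at (3,0); scan 8 dirs for brackets.
Dir NW: edge -> no flip
Dir N: first cell '.' (not opp) -> no flip
Dir NE: first cell '.' (not opp) -> no flip
Dir W: edge -> no flip
Dir E: opp run (3,1) (3,2) capped by B -> flip
Dir SW: edge -> no flip
Dir S: first cell '.' (not opp) -> no flip
Dir SE: first cell '.' (not opp) -> no flip
All flips: (3,1) (3,2)

Answer: ......
..BWW.
..WB..
BBBBB.
...B..
......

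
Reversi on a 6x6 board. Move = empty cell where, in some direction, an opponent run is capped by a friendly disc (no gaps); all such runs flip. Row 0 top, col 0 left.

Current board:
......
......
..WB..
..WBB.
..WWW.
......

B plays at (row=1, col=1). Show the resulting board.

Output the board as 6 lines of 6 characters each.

Place B at (1,1); scan 8 dirs for brackets.
Dir NW: first cell '.' (not opp) -> no flip
Dir N: first cell '.' (not opp) -> no flip
Dir NE: first cell '.' (not opp) -> no flip
Dir W: first cell '.' (not opp) -> no flip
Dir E: first cell '.' (not opp) -> no flip
Dir SW: first cell '.' (not opp) -> no flip
Dir S: first cell '.' (not opp) -> no flip
Dir SE: opp run (2,2) capped by B -> flip
All flips: (2,2)

Answer: ......
.B....
..BB..
..WBB.
..WWW.
......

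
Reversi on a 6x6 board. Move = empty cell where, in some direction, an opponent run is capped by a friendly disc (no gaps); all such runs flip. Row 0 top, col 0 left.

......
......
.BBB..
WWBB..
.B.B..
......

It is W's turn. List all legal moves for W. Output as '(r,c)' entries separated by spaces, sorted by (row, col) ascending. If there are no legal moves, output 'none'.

Answer: (1,1) (1,2) (1,3) (3,4) (5,1) (5,2)

Derivation:
(1,0): no bracket -> illegal
(1,1): flips 1 -> legal
(1,2): flips 1 -> legal
(1,3): flips 1 -> legal
(1,4): no bracket -> illegal
(2,0): no bracket -> illegal
(2,4): no bracket -> illegal
(3,4): flips 2 -> legal
(4,0): no bracket -> illegal
(4,2): no bracket -> illegal
(4,4): no bracket -> illegal
(5,0): no bracket -> illegal
(5,1): flips 1 -> legal
(5,2): flips 1 -> legal
(5,3): no bracket -> illegal
(5,4): no bracket -> illegal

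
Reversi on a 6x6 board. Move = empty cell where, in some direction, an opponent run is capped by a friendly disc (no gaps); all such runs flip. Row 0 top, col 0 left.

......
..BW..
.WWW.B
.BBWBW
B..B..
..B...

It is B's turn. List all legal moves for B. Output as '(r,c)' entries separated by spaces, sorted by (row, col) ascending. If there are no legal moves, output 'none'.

Answer: (0,3) (0,4) (1,0) (1,1) (1,4) (3,0) (4,5)

Derivation:
(0,2): no bracket -> illegal
(0,3): flips 3 -> legal
(0,4): flips 2 -> legal
(1,0): flips 1 -> legal
(1,1): flips 1 -> legal
(1,4): flips 2 -> legal
(2,0): no bracket -> illegal
(2,4): no bracket -> illegal
(3,0): flips 1 -> legal
(4,2): no bracket -> illegal
(4,4): no bracket -> illegal
(4,5): flips 1 -> legal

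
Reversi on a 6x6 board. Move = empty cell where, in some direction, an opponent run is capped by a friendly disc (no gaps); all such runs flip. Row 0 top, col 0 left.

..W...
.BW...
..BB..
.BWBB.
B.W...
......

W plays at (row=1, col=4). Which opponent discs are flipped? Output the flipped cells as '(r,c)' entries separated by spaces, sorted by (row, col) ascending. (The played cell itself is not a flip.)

Answer: (2,3)

Derivation:
Dir NW: first cell '.' (not opp) -> no flip
Dir N: first cell '.' (not opp) -> no flip
Dir NE: first cell '.' (not opp) -> no flip
Dir W: first cell '.' (not opp) -> no flip
Dir E: first cell '.' (not opp) -> no flip
Dir SW: opp run (2,3) capped by W -> flip
Dir S: first cell '.' (not opp) -> no flip
Dir SE: first cell '.' (not opp) -> no flip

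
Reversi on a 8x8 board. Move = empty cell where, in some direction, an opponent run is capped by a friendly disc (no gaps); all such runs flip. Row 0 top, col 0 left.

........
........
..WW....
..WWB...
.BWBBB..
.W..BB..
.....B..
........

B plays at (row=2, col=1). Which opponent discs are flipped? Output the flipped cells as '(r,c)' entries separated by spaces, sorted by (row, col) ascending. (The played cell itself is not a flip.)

Answer: (3,2)

Derivation:
Dir NW: first cell '.' (not opp) -> no flip
Dir N: first cell '.' (not opp) -> no flip
Dir NE: first cell '.' (not opp) -> no flip
Dir W: first cell '.' (not opp) -> no flip
Dir E: opp run (2,2) (2,3), next='.' -> no flip
Dir SW: first cell '.' (not opp) -> no flip
Dir S: first cell '.' (not opp) -> no flip
Dir SE: opp run (3,2) capped by B -> flip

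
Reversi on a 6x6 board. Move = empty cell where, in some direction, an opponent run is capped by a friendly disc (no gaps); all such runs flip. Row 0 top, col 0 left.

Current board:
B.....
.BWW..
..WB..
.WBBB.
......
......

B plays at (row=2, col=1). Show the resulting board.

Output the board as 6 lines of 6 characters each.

Answer: B.....
.BWW..
.BBB..
.WBBB.
......
......

Derivation:
Place B at (2,1); scan 8 dirs for brackets.
Dir NW: first cell '.' (not opp) -> no flip
Dir N: first cell 'B' (not opp) -> no flip
Dir NE: opp run (1,2), next='.' -> no flip
Dir W: first cell '.' (not opp) -> no flip
Dir E: opp run (2,2) capped by B -> flip
Dir SW: first cell '.' (not opp) -> no flip
Dir S: opp run (3,1), next='.' -> no flip
Dir SE: first cell 'B' (not opp) -> no flip
All flips: (2,2)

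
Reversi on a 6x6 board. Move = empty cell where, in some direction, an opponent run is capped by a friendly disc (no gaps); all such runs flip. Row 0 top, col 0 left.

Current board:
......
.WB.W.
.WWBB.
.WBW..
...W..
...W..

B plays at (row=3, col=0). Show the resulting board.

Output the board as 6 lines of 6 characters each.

Place B at (3,0); scan 8 dirs for brackets.
Dir NW: edge -> no flip
Dir N: first cell '.' (not opp) -> no flip
Dir NE: opp run (2,1) capped by B -> flip
Dir W: edge -> no flip
Dir E: opp run (3,1) capped by B -> flip
Dir SW: edge -> no flip
Dir S: first cell '.' (not opp) -> no flip
Dir SE: first cell '.' (not opp) -> no flip
All flips: (2,1) (3,1)

Answer: ......
.WB.W.
.BWBB.
BBBW..
...W..
...W..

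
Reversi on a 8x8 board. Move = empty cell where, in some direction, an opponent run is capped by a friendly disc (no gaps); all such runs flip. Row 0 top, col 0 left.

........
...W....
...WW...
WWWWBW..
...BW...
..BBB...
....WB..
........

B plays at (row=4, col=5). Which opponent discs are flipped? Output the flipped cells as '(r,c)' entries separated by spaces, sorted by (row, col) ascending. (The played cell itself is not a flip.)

Dir NW: first cell 'B' (not opp) -> no flip
Dir N: opp run (3,5), next='.' -> no flip
Dir NE: first cell '.' (not opp) -> no flip
Dir W: opp run (4,4) capped by B -> flip
Dir E: first cell '.' (not opp) -> no flip
Dir SW: first cell 'B' (not opp) -> no flip
Dir S: first cell '.' (not opp) -> no flip
Dir SE: first cell '.' (not opp) -> no flip

Answer: (4,4)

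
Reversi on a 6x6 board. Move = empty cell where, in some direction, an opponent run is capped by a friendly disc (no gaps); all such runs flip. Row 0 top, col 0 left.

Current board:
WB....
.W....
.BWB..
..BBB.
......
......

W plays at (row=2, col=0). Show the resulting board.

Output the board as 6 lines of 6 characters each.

Place W at (2,0); scan 8 dirs for brackets.
Dir NW: edge -> no flip
Dir N: first cell '.' (not opp) -> no flip
Dir NE: first cell 'W' (not opp) -> no flip
Dir W: edge -> no flip
Dir E: opp run (2,1) capped by W -> flip
Dir SW: edge -> no flip
Dir S: first cell '.' (not opp) -> no flip
Dir SE: first cell '.' (not opp) -> no flip
All flips: (2,1)

Answer: WB....
.W....
WWWB..
..BBB.
......
......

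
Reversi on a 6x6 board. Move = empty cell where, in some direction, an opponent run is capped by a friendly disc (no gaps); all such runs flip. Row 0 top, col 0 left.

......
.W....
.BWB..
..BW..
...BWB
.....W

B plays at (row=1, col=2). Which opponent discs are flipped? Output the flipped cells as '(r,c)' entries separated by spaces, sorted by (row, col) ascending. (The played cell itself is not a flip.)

Answer: (2,2)

Derivation:
Dir NW: first cell '.' (not opp) -> no flip
Dir N: first cell '.' (not opp) -> no flip
Dir NE: first cell '.' (not opp) -> no flip
Dir W: opp run (1,1), next='.' -> no flip
Dir E: first cell '.' (not opp) -> no flip
Dir SW: first cell 'B' (not opp) -> no flip
Dir S: opp run (2,2) capped by B -> flip
Dir SE: first cell 'B' (not opp) -> no flip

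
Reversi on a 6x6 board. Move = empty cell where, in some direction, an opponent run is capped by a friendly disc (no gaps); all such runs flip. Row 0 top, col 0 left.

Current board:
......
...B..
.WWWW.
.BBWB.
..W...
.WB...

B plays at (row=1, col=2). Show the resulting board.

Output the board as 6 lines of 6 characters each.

Answer: ......
..BB..
.WBBW.
.BBWB.
..W...
.WB...

Derivation:
Place B at (1,2); scan 8 dirs for brackets.
Dir NW: first cell '.' (not opp) -> no flip
Dir N: first cell '.' (not opp) -> no flip
Dir NE: first cell '.' (not opp) -> no flip
Dir W: first cell '.' (not opp) -> no flip
Dir E: first cell 'B' (not opp) -> no flip
Dir SW: opp run (2,1), next='.' -> no flip
Dir S: opp run (2,2) capped by B -> flip
Dir SE: opp run (2,3) capped by B -> flip
All flips: (2,2) (2,3)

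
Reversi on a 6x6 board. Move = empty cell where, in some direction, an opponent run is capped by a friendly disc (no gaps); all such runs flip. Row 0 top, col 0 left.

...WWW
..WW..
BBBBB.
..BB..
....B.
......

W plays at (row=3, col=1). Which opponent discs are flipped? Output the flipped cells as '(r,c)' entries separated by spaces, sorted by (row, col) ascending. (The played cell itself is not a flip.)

Answer: (2,2)

Derivation:
Dir NW: opp run (2,0), next=edge -> no flip
Dir N: opp run (2,1), next='.' -> no flip
Dir NE: opp run (2,2) capped by W -> flip
Dir W: first cell '.' (not opp) -> no flip
Dir E: opp run (3,2) (3,3), next='.' -> no flip
Dir SW: first cell '.' (not opp) -> no flip
Dir S: first cell '.' (not opp) -> no flip
Dir SE: first cell '.' (not opp) -> no flip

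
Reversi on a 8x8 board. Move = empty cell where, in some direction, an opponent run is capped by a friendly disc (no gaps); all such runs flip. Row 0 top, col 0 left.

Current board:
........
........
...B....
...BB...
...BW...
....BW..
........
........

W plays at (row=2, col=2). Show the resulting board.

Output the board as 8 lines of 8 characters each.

Place W at (2,2); scan 8 dirs for brackets.
Dir NW: first cell '.' (not opp) -> no flip
Dir N: first cell '.' (not opp) -> no flip
Dir NE: first cell '.' (not opp) -> no flip
Dir W: first cell '.' (not opp) -> no flip
Dir E: opp run (2,3), next='.' -> no flip
Dir SW: first cell '.' (not opp) -> no flip
Dir S: first cell '.' (not opp) -> no flip
Dir SE: opp run (3,3) capped by W -> flip
All flips: (3,3)

Answer: ........
........
..WB....
...WB...
...BW...
....BW..
........
........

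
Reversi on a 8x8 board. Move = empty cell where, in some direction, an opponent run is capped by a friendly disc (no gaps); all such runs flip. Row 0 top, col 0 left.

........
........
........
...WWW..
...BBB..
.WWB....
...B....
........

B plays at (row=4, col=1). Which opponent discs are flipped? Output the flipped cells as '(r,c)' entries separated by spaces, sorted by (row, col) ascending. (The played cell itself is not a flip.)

Dir NW: first cell '.' (not opp) -> no flip
Dir N: first cell '.' (not opp) -> no flip
Dir NE: first cell '.' (not opp) -> no flip
Dir W: first cell '.' (not opp) -> no flip
Dir E: first cell '.' (not opp) -> no flip
Dir SW: first cell '.' (not opp) -> no flip
Dir S: opp run (5,1), next='.' -> no flip
Dir SE: opp run (5,2) capped by B -> flip

Answer: (5,2)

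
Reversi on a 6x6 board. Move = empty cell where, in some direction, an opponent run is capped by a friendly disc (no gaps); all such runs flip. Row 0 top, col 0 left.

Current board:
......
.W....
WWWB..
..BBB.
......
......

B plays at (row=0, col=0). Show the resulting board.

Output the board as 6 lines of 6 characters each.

Place B at (0,0); scan 8 dirs for brackets.
Dir NW: edge -> no flip
Dir N: edge -> no flip
Dir NE: edge -> no flip
Dir W: edge -> no flip
Dir E: first cell '.' (not opp) -> no flip
Dir SW: edge -> no flip
Dir S: first cell '.' (not opp) -> no flip
Dir SE: opp run (1,1) (2,2) capped by B -> flip
All flips: (1,1) (2,2)

Answer: B.....
.B....
WWBB..
..BBB.
......
......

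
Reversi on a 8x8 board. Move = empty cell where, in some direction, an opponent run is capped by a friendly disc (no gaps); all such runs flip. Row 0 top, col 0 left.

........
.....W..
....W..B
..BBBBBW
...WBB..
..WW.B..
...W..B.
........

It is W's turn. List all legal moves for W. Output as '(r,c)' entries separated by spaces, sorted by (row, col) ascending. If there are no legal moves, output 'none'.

(1,6): no bracket -> illegal
(1,7): flips 1 -> legal
(2,1): flips 1 -> legal
(2,2): no bracket -> illegal
(2,3): flips 1 -> legal
(2,5): flips 1 -> legal
(2,6): flips 2 -> legal
(3,1): flips 5 -> legal
(4,1): no bracket -> illegal
(4,2): flips 1 -> legal
(4,6): flips 3 -> legal
(4,7): no bracket -> illegal
(5,4): flips 2 -> legal
(5,6): no bracket -> illegal
(5,7): no bracket -> illegal
(6,4): no bracket -> illegal
(6,5): no bracket -> illegal
(6,7): no bracket -> illegal
(7,5): no bracket -> illegal
(7,6): no bracket -> illegal
(7,7): no bracket -> illegal

Answer: (1,7) (2,1) (2,3) (2,5) (2,6) (3,1) (4,2) (4,6) (5,4)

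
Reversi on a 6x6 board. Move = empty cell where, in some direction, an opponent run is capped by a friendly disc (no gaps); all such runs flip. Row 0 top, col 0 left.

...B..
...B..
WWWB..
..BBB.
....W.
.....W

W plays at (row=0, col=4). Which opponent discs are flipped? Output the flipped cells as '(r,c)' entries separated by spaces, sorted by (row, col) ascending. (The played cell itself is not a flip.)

Answer: (1,3)

Derivation:
Dir NW: edge -> no flip
Dir N: edge -> no flip
Dir NE: edge -> no flip
Dir W: opp run (0,3), next='.' -> no flip
Dir E: first cell '.' (not opp) -> no flip
Dir SW: opp run (1,3) capped by W -> flip
Dir S: first cell '.' (not opp) -> no flip
Dir SE: first cell '.' (not opp) -> no flip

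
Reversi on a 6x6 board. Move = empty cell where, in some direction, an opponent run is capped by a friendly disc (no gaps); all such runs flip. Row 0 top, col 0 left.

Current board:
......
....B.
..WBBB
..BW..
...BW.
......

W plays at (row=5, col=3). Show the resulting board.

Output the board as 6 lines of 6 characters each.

Place W at (5,3); scan 8 dirs for brackets.
Dir NW: first cell '.' (not opp) -> no flip
Dir N: opp run (4,3) capped by W -> flip
Dir NE: first cell 'W' (not opp) -> no flip
Dir W: first cell '.' (not opp) -> no flip
Dir E: first cell '.' (not opp) -> no flip
Dir SW: edge -> no flip
Dir S: edge -> no flip
Dir SE: edge -> no flip
All flips: (4,3)

Answer: ......
....B.
..WBBB
..BW..
...WW.
...W..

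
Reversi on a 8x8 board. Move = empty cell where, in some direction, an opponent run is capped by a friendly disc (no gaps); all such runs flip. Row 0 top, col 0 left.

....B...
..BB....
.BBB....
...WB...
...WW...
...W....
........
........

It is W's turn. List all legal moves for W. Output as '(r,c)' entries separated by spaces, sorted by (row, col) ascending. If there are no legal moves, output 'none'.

Answer: (0,3) (1,1) (2,4) (2,5) (3,5)

Derivation:
(0,1): no bracket -> illegal
(0,2): no bracket -> illegal
(0,3): flips 2 -> legal
(0,5): no bracket -> illegal
(1,0): no bracket -> illegal
(1,1): flips 1 -> legal
(1,4): no bracket -> illegal
(1,5): no bracket -> illegal
(2,0): no bracket -> illegal
(2,4): flips 1 -> legal
(2,5): flips 1 -> legal
(3,0): no bracket -> illegal
(3,1): no bracket -> illegal
(3,2): no bracket -> illegal
(3,5): flips 1 -> legal
(4,5): no bracket -> illegal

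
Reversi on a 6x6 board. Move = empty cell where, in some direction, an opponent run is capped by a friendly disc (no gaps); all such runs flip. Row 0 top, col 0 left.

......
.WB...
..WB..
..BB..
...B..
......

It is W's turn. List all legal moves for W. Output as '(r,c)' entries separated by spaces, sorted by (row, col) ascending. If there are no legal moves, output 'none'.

(0,1): no bracket -> illegal
(0,2): flips 1 -> legal
(0,3): no bracket -> illegal
(1,3): flips 1 -> legal
(1,4): no bracket -> illegal
(2,1): no bracket -> illegal
(2,4): flips 1 -> legal
(3,1): no bracket -> illegal
(3,4): no bracket -> illegal
(4,1): no bracket -> illegal
(4,2): flips 1 -> legal
(4,4): flips 1 -> legal
(5,2): no bracket -> illegal
(5,3): no bracket -> illegal
(5,4): no bracket -> illegal

Answer: (0,2) (1,3) (2,4) (4,2) (4,4)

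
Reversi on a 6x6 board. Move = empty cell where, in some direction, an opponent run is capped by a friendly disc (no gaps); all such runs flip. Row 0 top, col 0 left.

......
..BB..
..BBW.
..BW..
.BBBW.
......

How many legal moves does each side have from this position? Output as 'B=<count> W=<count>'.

Answer: B=6 W=8

Derivation:
-- B to move --
(1,4): no bracket -> illegal
(1,5): flips 2 -> legal
(2,5): flips 1 -> legal
(3,4): flips 1 -> legal
(3,5): flips 1 -> legal
(4,5): flips 1 -> legal
(5,3): no bracket -> illegal
(5,4): no bracket -> illegal
(5,5): flips 2 -> legal
B mobility = 6
-- W to move --
(0,1): no bracket -> illegal
(0,2): flips 1 -> legal
(0,3): flips 2 -> legal
(0,4): no bracket -> illegal
(1,1): flips 1 -> legal
(1,4): no bracket -> illegal
(2,1): flips 2 -> legal
(3,0): no bracket -> illegal
(3,1): flips 1 -> legal
(3,4): no bracket -> illegal
(4,0): flips 3 -> legal
(5,0): no bracket -> illegal
(5,1): flips 1 -> legal
(5,2): no bracket -> illegal
(5,3): flips 1 -> legal
(5,4): no bracket -> illegal
W mobility = 8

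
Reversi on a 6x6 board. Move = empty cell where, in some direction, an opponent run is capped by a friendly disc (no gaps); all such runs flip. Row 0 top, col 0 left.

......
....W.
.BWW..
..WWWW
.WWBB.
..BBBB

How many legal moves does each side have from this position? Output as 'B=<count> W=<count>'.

Answer: B=8 W=3

Derivation:
-- B to move --
(0,3): no bracket -> illegal
(0,4): no bracket -> illegal
(0,5): no bracket -> illegal
(1,1): flips 2 -> legal
(1,2): flips 3 -> legal
(1,3): flips 2 -> legal
(1,5): no bracket -> illegal
(2,4): flips 3 -> legal
(2,5): flips 1 -> legal
(3,0): flips 1 -> legal
(3,1): flips 1 -> legal
(4,0): flips 2 -> legal
(4,5): no bracket -> illegal
(5,0): no bracket -> illegal
(5,1): no bracket -> illegal
B mobility = 8
-- W to move --
(1,0): flips 1 -> legal
(1,1): no bracket -> illegal
(1,2): no bracket -> illegal
(2,0): flips 1 -> legal
(3,0): no bracket -> illegal
(3,1): no bracket -> illegal
(4,5): flips 2 -> legal
(5,1): no bracket -> illegal
W mobility = 3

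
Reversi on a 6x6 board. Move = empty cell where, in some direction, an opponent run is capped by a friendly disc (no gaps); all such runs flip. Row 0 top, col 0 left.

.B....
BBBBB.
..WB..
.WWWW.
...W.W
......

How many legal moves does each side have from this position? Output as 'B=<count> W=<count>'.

-- B to move --
(2,0): no bracket -> illegal
(2,1): flips 1 -> legal
(2,4): no bracket -> illegal
(2,5): no bracket -> illegal
(3,0): no bracket -> illegal
(3,5): no bracket -> illegal
(4,0): flips 2 -> legal
(4,1): flips 1 -> legal
(4,2): flips 2 -> legal
(4,4): flips 2 -> legal
(5,2): no bracket -> illegal
(5,3): flips 2 -> legal
(5,4): no bracket -> illegal
(5,5): no bracket -> illegal
B mobility = 6
-- W to move --
(0,0): flips 1 -> legal
(0,2): flips 1 -> legal
(0,3): flips 2 -> legal
(0,4): flips 1 -> legal
(0,5): flips 2 -> legal
(1,5): no bracket -> illegal
(2,0): no bracket -> illegal
(2,1): no bracket -> illegal
(2,4): flips 1 -> legal
(2,5): no bracket -> illegal
W mobility = 6

Answer: B=6 W=6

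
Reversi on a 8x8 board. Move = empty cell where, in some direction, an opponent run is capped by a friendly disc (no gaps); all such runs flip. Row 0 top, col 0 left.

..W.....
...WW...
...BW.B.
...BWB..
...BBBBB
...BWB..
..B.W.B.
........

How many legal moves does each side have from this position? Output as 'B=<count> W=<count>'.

Answer: B=10 W=10

Derivation:
-- B to move --
(0,1): no bracket -> illegal
(0,3): flips 1 -> legal
(0,4): flips 3 -> legal
(0,5): flips 1 -> legal
(1,1): no bracket -> illegal
(1,2): no bracket -> illegal
(1,5): flips 1 -> legal
(2,2): no bracket -> illegal
(2,5): flips 2 -> legal
(6,3): flips 1 -> legal
(6,5): flips 1 -> legal
(7,3): flips 1 -> legal
(7,4): flips 2 -> legal
(7,5): flips 1 -> legal
B mobility = 10
-- W to move --
(1,2): flips 1 -> legal
(1,5): no bracket -> illegal
(1,6): no bracket -> illegal
(1,7): no bracket -> illegal
(2,2): flips 1 -> legal
(2,5): no bracket -> illegal
(2,7): no bracket -> illegal
(3,2): flips 3 -> legal
(3,6): flips 2 -> legal
(3,7): flips 2 -> legal
(4,2): flips 2 -> legal
(5,1): no bracket -> illegal
(5,2): flips 2 -> legal
(5,6): flips 2 -> legal
(5,7): flips 2 -> legal
(6,1): no bracket -> illegal
(6,3): flips 4 -> legal
(6,5): no bracket -> illegal
(6,7): no bracket -> illegal
(7,1): no bracket -> illegal
(7,2): no bracket -> illegal
(7,3): no bracket -> illegal
(7,5): no bracket -> illegal
(7,6): no bracket -> illegal
(7,7): no bracket -> illegal
W mobility = 10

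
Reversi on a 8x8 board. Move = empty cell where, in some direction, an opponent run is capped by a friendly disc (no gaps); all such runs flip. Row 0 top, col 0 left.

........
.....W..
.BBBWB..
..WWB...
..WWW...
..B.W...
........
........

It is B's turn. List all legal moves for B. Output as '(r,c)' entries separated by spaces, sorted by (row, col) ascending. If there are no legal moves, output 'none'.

(0,4): no bracket -> illegal
(0,5): flips 1 -> legal
(0,6): no bracket -> illegal
(1,3): no bracket -> illegal
(1,4): flips 1 -> legal
(1,6): no bracket -> illegal
(2,6): no bracket -> illegal
(3,1): flips 2 -> legal
(3,5): no bracket -> illegal
(4,1): flips 1 -> legal
(4,5): no bracket -> illegal
(5,1): no bracket -> illegal
(5,3): flips 2 -> legal
(5,5): flips 2 -> legal
(6,3): no bracket -> illegal
(6,4): flips 2 -> legal
(6,5): flips 3 -> legal

Answer: (0,5) (1,4) (3,1) (4,1) (5,3) (5,5) (6,4) (6,5)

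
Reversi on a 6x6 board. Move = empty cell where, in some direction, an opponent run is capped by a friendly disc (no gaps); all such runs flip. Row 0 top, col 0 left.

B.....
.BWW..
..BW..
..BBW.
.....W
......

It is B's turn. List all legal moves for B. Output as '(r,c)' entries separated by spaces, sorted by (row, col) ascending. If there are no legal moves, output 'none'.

(0,1): no bracket -> illegal
(0,2): flips 1 -> legal
(0,3): flips 2 -> legal
(0,4): flips 1 -> legal
(1,4): flips 3 -> legal
(2,1): no bracket -> illegal
(2,4): flips 1 -> legal
(2,5): no bracket -> illegal
(3,5): flips 1 -> legal
(4,3): no bracket -> illegal
(4,4): no bracket -> illegal
(5,4): no bracket -> illegal
(5,5): no bracket -> illegal

Answer: (0,2) (0,3) (0,4) (1,4) (2,4) (3,5)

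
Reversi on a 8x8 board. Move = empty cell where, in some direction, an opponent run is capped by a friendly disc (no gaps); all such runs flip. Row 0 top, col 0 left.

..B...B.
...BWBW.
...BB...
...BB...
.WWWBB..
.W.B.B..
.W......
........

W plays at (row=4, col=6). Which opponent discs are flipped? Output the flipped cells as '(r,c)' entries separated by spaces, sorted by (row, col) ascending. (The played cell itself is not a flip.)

Dir NW: first cell '.' (not opp) -> no flip
Dir N: first cell '.' (not opp) -> no flip
Dir NE: first cell '.' (not opp) -> no flip
Dir W: opp run (4,5) (4,4) capped by W -> flip
Dir E: first cell '.' (not opp) -> no flip
Dir SW: opp run (5,5), next='.' -> no flip
Dir S: first cell '.' (not opp) -> no flip
Dir SE: first cell '.' (not opp) -> no flip

Answer: (4,4) (4,5)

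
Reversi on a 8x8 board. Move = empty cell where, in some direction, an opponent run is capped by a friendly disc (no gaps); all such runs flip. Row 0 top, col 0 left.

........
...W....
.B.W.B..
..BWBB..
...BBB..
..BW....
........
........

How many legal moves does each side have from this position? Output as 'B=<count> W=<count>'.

Answer: B=7 W=7

Derivation:
-- B to move --
(0,2): no bracket -> illegal
(0,3): flips 3 -> legal
(0,4): no bracket -> illegal
(1,2): flips 1 -> legal
(1,4): flips 1 -> legal
(2,2): flips 1 -> legal
(2,4): no bracket -> illegal
(4,2): no bracket -> illegal
(5,4): flips 1 -> legal
(6,2): flips 1 -> legal
(6,3): flips 1 -> legal
(6,4): no bracket -> illegal
B mobility = 7
-- W to move --
(1,0): no bracket -> illegal
(1,1): no bracket -> illegal
(1,2): no bracket -> illegal
(1,4): no bracket -> illegal
(1,5): no bracket -> illegal
(1,6): no bracket -> illegal
(2,0): no bracket -> illegal
(2,2): no bracket -> illegal
(2,4): no bracket -> illegal
(2,6): flips 2 -> legal
(3,0): no bracket -> illegal
(3,1): flips 1 -> legal
(3,6): flips 2 -> legal
(4,1): flips 1 -> legal
(4,2): no bracket -> illegal
(4,6): no bracket -> illegal
(5,1): flips 1 -> legal
(5,4): no bracket -> illegal
(5,5): flips 1 -> legal
(5,6): flips 2 -> legal
(6,1): no bracket -> illegal
(6,2): no bracket -> illegal
(6,3): no bracket -> illegal
W mobility = 7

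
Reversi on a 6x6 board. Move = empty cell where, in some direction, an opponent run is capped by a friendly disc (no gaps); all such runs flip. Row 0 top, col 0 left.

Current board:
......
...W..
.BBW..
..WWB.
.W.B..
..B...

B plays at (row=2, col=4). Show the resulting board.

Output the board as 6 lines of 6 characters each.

Answer: ......
...W..
.BBBB.
..WWB.
.W.B..
..B...

Derivation:
Place B at (2,4); scan 8 dirs for brackets.
Dir NW: opp run (1,3), next='.' -> no flip
Dir N: first cell '.' (not opp) -> no flip
Dir NE: first cell '.' (not opp) -> no flip
Dir W: opp run (2,3) capped by B -> flip
Dir E: first cell '.' (not opp) -> no flip
Dir SW: opp run (3,3), next='.' -> no flip
Dir S: first cell 'B' (not opp) -> no flip
Dir SE: first cell '.' (not opp) -> no flip
All flips: (2,3)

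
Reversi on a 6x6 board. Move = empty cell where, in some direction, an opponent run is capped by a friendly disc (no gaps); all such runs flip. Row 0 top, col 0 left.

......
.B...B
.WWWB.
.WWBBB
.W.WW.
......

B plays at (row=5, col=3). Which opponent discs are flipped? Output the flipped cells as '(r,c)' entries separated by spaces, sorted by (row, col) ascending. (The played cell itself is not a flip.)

Dir NW: first cell '.' (not opp) -> no flip
Dir N: opp run (4,3) capped by B -> flip
Dir NE: opp run (4,4) capped by B -> flip
Dir W: first cell '.' (not opp) -> no flip
Dir E: first cell '.' (not opp) -> no flip
Dir SW: edge -> no flip
Dir S: edge -> no flip
Dir SE: edge -> no flip

Answer: (4,3) (4,4)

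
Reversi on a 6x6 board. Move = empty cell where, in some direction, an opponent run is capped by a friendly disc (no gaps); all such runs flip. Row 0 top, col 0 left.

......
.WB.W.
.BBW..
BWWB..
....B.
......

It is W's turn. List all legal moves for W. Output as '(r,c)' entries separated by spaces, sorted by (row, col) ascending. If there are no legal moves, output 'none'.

Answer: (0,1) (0,2) (1,0) (1,3) (2,0) (3,4) (4,3) (5,5)

Derivation:
(0,1): flips 1 -> legal
(0,2): flips 2 -> legal
(0,3): no bracket -> illegal
(1,0): flips 1 -> legal
(1,3): flips 2 -> legal
(2,0): flips 2 -> legal
(2,4): no bracket -> illegal
(3,4): flips 1 -> legal
(3,5): no bracket -> illegal
(4,0): no bracket -> illegal
(4,1): no bracket -> illegal
(4,2): no bracket -> illegal
(4,3): flips 1 -> legal
(4,5): no bracket -> illegal
(5,3): no bracket -> illegal
(5,4): no bracket -> illegal
(5,5): flips 3 -> legal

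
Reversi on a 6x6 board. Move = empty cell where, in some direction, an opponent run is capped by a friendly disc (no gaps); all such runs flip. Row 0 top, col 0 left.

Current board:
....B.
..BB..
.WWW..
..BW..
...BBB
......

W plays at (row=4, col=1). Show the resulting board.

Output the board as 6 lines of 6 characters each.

Place W at (4,1); scan 8 dirs for brackets.
Dir NW: first cell '.' (not opp) -> no flip
Dir N: first cell '.' (not opp) -> no flip
Dir NE: opp run (3,2) capped by W -> flip
Dir W: first cell '.' (not opp) -> no flip
Dir E: first cell '.' (not opp) -> no flip
Dir SW: first cell '.' (not opp) -> no flip
Dir S: first cell '.' (not opp) -> no flip
Dir SE: first cell '.' (not opp) -> no flip
All flips: (3,2)

Answer: ....B.
..BB..
.WWW..
..WW..
.W.BBB
......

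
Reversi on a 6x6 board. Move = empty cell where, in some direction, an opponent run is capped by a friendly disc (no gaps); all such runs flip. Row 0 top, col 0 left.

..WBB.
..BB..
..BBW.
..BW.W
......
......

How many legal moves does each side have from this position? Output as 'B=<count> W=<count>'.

-- B to move --
(0,1): flips 1 -> legal
(1,1): no bracket -> illegal
(1,4): no bracket -> illegal
(1,5): no bracket -> illegal
(2,5): flips 1 -> legal
(3,4): flips 1 -> legal
(4,2): no bracket -> illegal
(4,3): flips 1 -> legal
(4,4): flips 1 -> legal
(4,5): no bracket -> illegal
B mobility = 5
-- W to move --
(0,1): no bracket -> illegal
(0,5): flips 2 -> legal
(1,1): flips 1 -> legal
(1,4): no bracket -> illegal
(1,5): no bracket -> illegal
(2,1): flips 2 -> legal
(3,1): flips 1 -> legal
(3,4): no bracket -> illegal
(4,1): no bracket -> illegal
(4,2): flips 3 -> legal
(4,3): no bracket -> illegal
W mobility = 5

Answer: B=5 W=5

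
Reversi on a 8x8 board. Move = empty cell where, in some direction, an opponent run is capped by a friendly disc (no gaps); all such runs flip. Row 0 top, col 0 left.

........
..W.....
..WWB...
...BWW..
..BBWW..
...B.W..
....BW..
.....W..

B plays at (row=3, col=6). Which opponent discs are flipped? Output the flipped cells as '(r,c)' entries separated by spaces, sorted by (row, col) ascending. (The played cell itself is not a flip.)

Dir NW: first cell '.' (not opp) -> no flip
Dir N: first cell '.' (not opp) -> no flip
Dir NE: first cell '.' (not opp) -> no flip
Dir W: opp run (3,5) (3,4) capped by B -> flip
Dir E: first cell '.' (not opp) -> no flip
Dir SW: opp run (4,5), next='.' -> no flip
Dir S: first cell '.' (not opp) -> no flip
Dir SE: first cell '.' (not opp) -> no flip

Answer: (3,4) (3,5)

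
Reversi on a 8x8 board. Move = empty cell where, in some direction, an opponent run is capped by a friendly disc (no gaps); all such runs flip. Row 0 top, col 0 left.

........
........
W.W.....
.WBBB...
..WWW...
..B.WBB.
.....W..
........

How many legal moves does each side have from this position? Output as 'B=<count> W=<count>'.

-- B to move --
(1,0): no bracket -> illegal
(1,1): flips 1 -> legal
(1,2): flips 1 -> legal
(1,3): no bracket -> illegal
(2,1): no bracket -> illegal
(2,3): no bracket -> illegal
(3,0): flips 1 -> legal
(3,5): no bracket -> illegal
(4,0): no bracket -> illegal
(4,1): no bracket -> illegal
(4,5): no bracket -> illegal
(5,1): flips 1 -> legal
(5,3): flips 2 -> legal
(6,3): no bracket -> illegal
(6,4): flips 2 -> legal
(6,6): no bracket -> illegal
(7,4): flips 1 -> legal
(7,5): flips 1 -> legal
(7,6): flips 3 -> legal
B mobility = 9
-- W to move --
(2,1): flips 1 -> legal
(2,3): flips 1 -> legal
(2,4): flips 2 -> legal
(2,5): flips 1 -> legal
(3,5): flips 3 -> legal
(4,1): no bracket -> illegal
(4,5): flips 1 -> legal
(4,6): no bracket -> illegal
(4,7): flips 1 -> legal
(5,1): no bracket -> illegal
(5,3): no bracket -> illegal
(5,7): flips 2 -> legal
(6,1): flips 1 -> legal
(6,2): flips 1 -> legal
(6,3): no bracket -> illegal
(6,4): no bracket -> illegal
(6,6): flips 1 -> legal
(6,7): no bracket -> illegal
W mobility = 11

Answer: B=9 W=11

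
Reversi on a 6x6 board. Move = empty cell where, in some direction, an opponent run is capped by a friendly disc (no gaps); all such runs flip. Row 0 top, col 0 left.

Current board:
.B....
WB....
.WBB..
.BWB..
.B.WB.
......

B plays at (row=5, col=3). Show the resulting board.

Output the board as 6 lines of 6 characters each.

Place B at (5,3); scan 8 dirs for brackets.
Dir NW: first cell '.' (not opp) -> no flip
Dir N: opp run (4,3) capped by B -> flip
Dir NE: first cell 'B' (not opp) -> no flip
Dir W: first cell '.' (not opp) -> no flip
Dir E: first cell '.' (not opp) -> no flip
Dir SW: edge -> no flip
Dir S: edge -> no flip
Dir SE: edge -> no flip
All flips: (4,3)

Answer: .B....
WB....
.WBB..
.BWB..
.B.BB.
...B..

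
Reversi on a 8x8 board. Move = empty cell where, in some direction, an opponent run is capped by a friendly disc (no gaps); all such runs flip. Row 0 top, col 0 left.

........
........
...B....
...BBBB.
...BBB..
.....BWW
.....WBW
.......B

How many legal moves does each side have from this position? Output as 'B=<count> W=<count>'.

-- B to move --
(4,6): flips 1 -> legal
(4,7): flips 2 -> legal
(5,4): no bracket -> illegal
(6,4): flips 1 -> legal
(7,4): no bracket -> illegal
(7,5): flips 1 -> legal
(7,6): no bracket -> illegal
B mobility = 4
-- W to move --
(1,2): flips 3 -> legal
(1,3): no bracket -> illegal
(1,4): no bracket -> illegal
(2,2): no bracket -> illegal
(2,4): no bracket -> illegal
(2,5): flips 3 -> legal
(2,6): no bracket -> illegal
(2,7): no bracket -> illegal
(3,2): no bracket -> illegal
(3,7): no bracket -> illegal
(4,2): no bracket -> illegal
(4,6): no bracket -> illegal
(4,7): no bracket -> illegal
(5,2): no bracket -> illegal
(5,3): no bracket -> illegal
(5,4): flips 1 -> legal
(6,4): no bracket -> illegal
(7,5): flips 1 -> legal
(7,6): flips 1 -> legal
W mobility = 5

Answer: B=4 W=5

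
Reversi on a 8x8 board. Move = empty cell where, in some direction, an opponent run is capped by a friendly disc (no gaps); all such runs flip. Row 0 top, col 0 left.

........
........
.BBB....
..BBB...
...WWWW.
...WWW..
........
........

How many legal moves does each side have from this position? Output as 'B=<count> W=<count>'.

-- B to move --
(3,5): no bracket -> illegal
(3,6): no bracket -> illegal
(3,7): no bracket -> illegal
(4,2): no bracket -> illegal
(4,7): no bracket -> illegal
(5,2): flips 1 -> legal
(5,6): flips 1 -> legal
(5,7): no bracket -> illegal
(6,2): no bracket -> illegal
(6,3): flips 2 -> legal
(6,4): flips 2 -> legal
(6,5): flips 2 -> legal
(6,6): flips 2 -> legal
B mobility = 6
-- W to move --
(1,0): flips 2 -> legal
(1,1): flips 2 -> legal
(1,2): flips 2 -> legal
(1,3): flips 2 -> legal
(1,4): no bracket -> illegal
(2,0): no bracket -> illegal
(2,4): flips 1 -> legal
(2,5): flips 1 -> legal
(3,0): no bracket -> illegal
(3,1): no bracket -> illegal
(3,5): no bracket -> illegal
(4,1): no bracket -> illegal
(4,2): no bracket -> illegal
W mobility = 6

Answer: B=6 W=6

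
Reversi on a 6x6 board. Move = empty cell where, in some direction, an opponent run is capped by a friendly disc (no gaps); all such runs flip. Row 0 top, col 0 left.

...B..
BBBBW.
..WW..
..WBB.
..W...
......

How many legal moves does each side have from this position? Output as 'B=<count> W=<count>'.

Answer: B=5 W=9

Derivation:
-- B to move --
(0,4): no bracket -> illegal
(0,5): no bracket -> illegal
(1,5): flips 1 -> legal
(2,1): no bracket -> illegal
(2,4): no bracket -> illegal
(2,5): flips 1 -> legal
(3,1): flips 2 -> legal
(4,1): no bracket -> illegal
(4,3): no bracket -> illegal
(5,1): flips 1 -> legal
(5,2): flips 3 -> legal
(5,3): no bracket -> illegal
B mobility = 5
-- W to move --
(0,0): flips 1 -> legal
(0,1): flips 1 -> legal
(0,2): flips 1 -> legal
(0,4): flips 1 -> legal
(2,0): no bracket -> illegal
(2,1): no bracket -> illegal
(2,4): flips 1 -> legal
(2,5): no bracket -> illegal
(3,5): flips 2 -> legal
(4,3): flips 1 -> legal
(4,4): flips 1 -> legal
(4,5): flips 1 -> legal
W mobility = 9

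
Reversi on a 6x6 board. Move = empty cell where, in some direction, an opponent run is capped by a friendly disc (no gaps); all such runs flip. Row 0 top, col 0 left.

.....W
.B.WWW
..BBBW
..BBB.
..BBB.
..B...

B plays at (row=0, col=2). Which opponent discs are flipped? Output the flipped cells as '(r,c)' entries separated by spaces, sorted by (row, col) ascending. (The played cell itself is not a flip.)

Answer: (1,3)

Derivation:
Dir NW: edge -> no flip
Dir N: edge -> no flip
Dir NE: edge -> no flip
Dir W: first cell '.' (not opp) -> no flip
Dir E: first cell '.' (not opp) -> no flip
Dir SW: first cell 'B' (not opp) -> no flip
Dir S: first cell '.' (not opp) -> no flip
Dir SE: opp run (1,3) capped by B -> flip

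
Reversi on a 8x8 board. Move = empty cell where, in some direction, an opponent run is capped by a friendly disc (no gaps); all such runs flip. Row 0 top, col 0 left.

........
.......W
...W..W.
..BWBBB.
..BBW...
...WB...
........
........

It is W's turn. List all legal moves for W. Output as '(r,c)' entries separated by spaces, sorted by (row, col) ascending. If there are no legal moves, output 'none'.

Answer: (2,4) (3,1) (3,7) (4,1) (4,5) (4,6) (5,1) (5,5) (6,4)

Derivation:
(2,1): no bracket -> illegal
(2,2): no bracket -> illegal
(2,4): flips 1 -> legal
(2,5): no bracket -> illegal
(2,7): no bracket -> illegal
(3,1): flips 2 -> legal
(3,7): flips 3 -> legal
(4,1): flips 3 -> legal
(4,5): flips 1 -> legal
(4,6): flips 1 -> legal
(4,7): no bracket -> illegal
(5,1): flips 1 -> legal
(5,2): no bracket -> illegal
(5,5): flips 1 -> legal
(6,3): no bracket -> illegal
(6,4): flips 1 -> legal
(6,5): no bracket -> illegal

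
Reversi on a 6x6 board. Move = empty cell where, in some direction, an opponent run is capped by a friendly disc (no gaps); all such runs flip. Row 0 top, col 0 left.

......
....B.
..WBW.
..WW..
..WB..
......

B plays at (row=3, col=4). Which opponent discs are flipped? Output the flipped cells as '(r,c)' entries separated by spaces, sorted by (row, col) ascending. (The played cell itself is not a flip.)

Answer: (2,4)

Derivation:
Dir NW: first cell 'B' (not opp) -> no flip
Dir N: opp run (2,4) capped by B -> flip
Dir NE: first cell '.' (not opp) -> no flip
Dir W: opp run (3,3) (3,2), next='.' -> no flip
Dir E: first cell '.' (not opp) -> no flip
Dir SW: first cell 'B' (not opp) -> no flip
Dir S: first cell '.' (not opp) -> no flip
Dir SE: first cell '.' (not opp) -> no flip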